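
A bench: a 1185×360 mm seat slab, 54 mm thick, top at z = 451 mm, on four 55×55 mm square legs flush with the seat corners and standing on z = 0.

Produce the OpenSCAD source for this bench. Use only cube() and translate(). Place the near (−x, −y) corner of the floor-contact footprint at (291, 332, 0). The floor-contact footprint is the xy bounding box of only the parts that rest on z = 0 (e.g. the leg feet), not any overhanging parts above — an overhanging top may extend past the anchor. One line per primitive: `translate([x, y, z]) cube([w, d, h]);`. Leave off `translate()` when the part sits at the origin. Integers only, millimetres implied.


translate([291, 332, 397]) cube([1185, 360, 54]);
translate([291, 332, 0]) cube([55, 55, 397]);
translate([291, 637, 0]) cube([55, 55, 397]);
translate([1421, 332, 0]) cube([55, 55, 397]);
translate([1421, 637, 0]) cube([55, 55, 397]);


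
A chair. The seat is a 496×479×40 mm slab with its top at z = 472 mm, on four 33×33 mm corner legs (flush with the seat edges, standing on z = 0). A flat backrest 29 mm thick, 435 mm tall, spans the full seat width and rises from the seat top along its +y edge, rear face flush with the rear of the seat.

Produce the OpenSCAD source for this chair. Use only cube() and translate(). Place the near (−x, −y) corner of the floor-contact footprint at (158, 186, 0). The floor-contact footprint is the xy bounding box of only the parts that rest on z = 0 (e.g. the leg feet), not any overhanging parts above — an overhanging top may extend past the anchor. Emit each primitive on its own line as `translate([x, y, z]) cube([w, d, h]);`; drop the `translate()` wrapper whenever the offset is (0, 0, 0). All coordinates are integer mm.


// leg_h = 472 - 40 = 432
translate([158, 186, 432]) cube([496, 479, 40]);
translate([158, 186, 0]) cube([33, 33, 432]);
translate([621, 186, 0]) cube([33, 33, 432]);
translate([158, 632, 0]) cube([33, 33, 432]);
translate([621, 632, 0]) cube([33, 33, 432]);
translate([158, 636, 472]) cube([496, 29, 435]);


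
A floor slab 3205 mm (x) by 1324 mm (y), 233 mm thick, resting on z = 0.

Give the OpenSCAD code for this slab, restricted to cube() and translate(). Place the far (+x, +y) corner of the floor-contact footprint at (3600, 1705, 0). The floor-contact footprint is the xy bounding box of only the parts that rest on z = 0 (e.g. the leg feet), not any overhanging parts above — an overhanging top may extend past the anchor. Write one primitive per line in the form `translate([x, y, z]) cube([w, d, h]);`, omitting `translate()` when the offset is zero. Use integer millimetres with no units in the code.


translate([395, 381, 0]) cube([3205, 1324, 233]);


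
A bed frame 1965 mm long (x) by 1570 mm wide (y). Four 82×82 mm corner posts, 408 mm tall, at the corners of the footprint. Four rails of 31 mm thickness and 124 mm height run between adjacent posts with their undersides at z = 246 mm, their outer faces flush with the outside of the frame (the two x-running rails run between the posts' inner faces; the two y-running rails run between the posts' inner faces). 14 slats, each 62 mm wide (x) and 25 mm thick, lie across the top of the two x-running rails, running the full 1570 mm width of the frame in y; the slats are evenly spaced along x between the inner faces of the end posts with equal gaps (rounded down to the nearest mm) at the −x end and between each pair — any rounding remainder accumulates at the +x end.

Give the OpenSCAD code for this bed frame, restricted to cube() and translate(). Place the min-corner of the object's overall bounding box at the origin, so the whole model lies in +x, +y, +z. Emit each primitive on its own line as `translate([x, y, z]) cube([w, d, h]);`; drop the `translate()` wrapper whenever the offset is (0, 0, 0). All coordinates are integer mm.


cube([82, 82, 408]);
translate([0, 1488, 0]) cube([82, 82, 408]);
translate([1883, 0, 0]) cube([82, 82, 408]);
translate([1883, 1488, 0]) cube([82, 82, 408]);
translate([82, 0, 246]) cube([1801, 31, 124]);
translate([82, 1539, 246]) cube([1801, 31, 124]);
translate([0, 82, 246]) cube([31, 1406, 124]);
translate([1934, 82, 246]) cube([31, 1406, 124]);
translate([144, 0, 370]) cube([62, 1570, 25]);
translate([268, 0, 370]) cube([62, 1570, 25]);
translate([392, 0, 370]) cube([62, 1570, 25]);
translate([516, 0, 370]) cube([62, 1570, 25]);
translate([640, 0, 370]) cube([62, 1570, 25]);
translate([764, 0, 370]) cube([62, 1570, 25]);
translate([888, 0, 370]) cube([62, 1570, 25]);
translate([1012, 0, 370]) cube([62, 1570, 25]);
translate([1136, 0, 370]) cube([62, 1570, 25]);
translate([1260, 0, 370]) cube([62, 1570, 25]);
translate([1384, 0, 370]) cube([62, 1570, 25]);
translate([1508, 0, 370]) cube([62, 1570, 25]);
translate([1632, 0, 370]) cube([62, 1570, 25]);
translate([1756, 0, 370]) cube([62, 1570, 25]);


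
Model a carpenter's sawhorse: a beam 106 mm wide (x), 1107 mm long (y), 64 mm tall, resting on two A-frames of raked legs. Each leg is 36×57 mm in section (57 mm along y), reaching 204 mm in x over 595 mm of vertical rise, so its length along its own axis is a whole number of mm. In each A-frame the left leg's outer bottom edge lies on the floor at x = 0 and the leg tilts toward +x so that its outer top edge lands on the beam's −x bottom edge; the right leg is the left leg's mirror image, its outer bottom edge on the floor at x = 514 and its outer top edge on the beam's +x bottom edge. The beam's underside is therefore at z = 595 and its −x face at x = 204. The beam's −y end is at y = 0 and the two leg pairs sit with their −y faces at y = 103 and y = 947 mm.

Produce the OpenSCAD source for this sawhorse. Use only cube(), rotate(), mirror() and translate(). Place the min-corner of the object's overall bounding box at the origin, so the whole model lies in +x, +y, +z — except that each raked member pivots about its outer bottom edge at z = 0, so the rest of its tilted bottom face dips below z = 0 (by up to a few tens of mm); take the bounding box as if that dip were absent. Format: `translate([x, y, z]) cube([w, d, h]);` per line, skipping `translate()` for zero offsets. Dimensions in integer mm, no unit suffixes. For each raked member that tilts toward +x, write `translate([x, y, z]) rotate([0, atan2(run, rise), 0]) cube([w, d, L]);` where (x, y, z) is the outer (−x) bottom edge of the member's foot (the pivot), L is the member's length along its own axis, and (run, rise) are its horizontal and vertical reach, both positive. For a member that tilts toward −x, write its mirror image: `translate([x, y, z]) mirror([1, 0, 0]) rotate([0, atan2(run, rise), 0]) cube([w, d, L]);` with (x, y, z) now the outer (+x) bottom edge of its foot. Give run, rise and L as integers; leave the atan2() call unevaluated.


translate([204, 0, 595]) cube([106, 1107, 64]);
translate([0, 103, 0]) rotate([0, atan2(204, 595), 0]) cube([36, 57, 629]);
translate([514, 103, 0]) mirror([1, 0, 0]) rotate([0, atan2(204, 595), 0]) cube([36, 57, 629]);
translate([0, 947, 0]) rotate([0, atan2(204, 595), 0]) cube([36, 57, 629]);
translate([514, 947, 0]) mirror([1, 0, 0]) rotate([0, atan2(204, 595), 0]) cube([36, 57, 629]);


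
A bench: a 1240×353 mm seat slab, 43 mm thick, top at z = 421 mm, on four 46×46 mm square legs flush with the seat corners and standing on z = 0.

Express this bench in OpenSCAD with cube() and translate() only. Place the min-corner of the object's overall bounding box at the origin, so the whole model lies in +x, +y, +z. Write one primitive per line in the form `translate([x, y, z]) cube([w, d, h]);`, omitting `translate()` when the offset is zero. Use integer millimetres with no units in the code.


// leg_h = 421 − 43 = 378
translate([0, 0, 378]) cube([1240, 353, 43]);
cube([46, 46, 378]);
translate([0, 307, 0]) cube([46, 46, 378]);
translate([1194, 0, 0]) cube([46, 46, 378]);
translate([1194, 307, 0]) cube([46, 46, 378]);


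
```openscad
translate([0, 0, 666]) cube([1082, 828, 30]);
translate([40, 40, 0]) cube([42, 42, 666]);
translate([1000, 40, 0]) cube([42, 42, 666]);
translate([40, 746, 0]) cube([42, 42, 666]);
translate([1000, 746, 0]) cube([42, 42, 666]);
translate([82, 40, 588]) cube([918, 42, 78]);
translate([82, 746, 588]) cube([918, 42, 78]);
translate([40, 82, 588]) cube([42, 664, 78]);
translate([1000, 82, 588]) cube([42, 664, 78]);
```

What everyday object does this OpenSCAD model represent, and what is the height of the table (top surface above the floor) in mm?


A table. The table height is 696 mm.

A 1082×828×30 slab sits at z = 666 on four 42 mm square posts — a table. The top surface is at 666 + 30 = 696 mm.


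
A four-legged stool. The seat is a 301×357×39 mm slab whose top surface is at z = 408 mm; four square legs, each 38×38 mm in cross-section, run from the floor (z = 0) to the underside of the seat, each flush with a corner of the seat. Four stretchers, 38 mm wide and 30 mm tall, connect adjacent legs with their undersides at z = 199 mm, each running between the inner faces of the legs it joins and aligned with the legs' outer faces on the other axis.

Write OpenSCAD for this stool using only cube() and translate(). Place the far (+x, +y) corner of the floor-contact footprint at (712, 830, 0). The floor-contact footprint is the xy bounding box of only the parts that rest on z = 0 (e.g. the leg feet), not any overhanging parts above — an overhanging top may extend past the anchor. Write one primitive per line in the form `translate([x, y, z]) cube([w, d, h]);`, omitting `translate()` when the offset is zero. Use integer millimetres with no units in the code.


// leg_h = 408 - 39 = 369
// stretcher span = 301 - 2*38 = 225
translate([411, 473, 369]) cube([301, 357, 39]);
translate([411, 473, 0]) cube([38, 38, 369]);
translate([674, 473, 0]) cube([38, 38, 369]);
translate([411, 792, 0]) cube([38, 38, 369]);
translate([674, 792, 0]) cube([38, 38, 369]);
translate([449, 473, 199]) cube([225, 38, 30]);
translate([449, 792, 199]) cube([225, 38, 30]);
translate([411, 511, 199]) cube([38, 281, 30]);
translate([674, 511, 199]) cube([38, 281, 30]);


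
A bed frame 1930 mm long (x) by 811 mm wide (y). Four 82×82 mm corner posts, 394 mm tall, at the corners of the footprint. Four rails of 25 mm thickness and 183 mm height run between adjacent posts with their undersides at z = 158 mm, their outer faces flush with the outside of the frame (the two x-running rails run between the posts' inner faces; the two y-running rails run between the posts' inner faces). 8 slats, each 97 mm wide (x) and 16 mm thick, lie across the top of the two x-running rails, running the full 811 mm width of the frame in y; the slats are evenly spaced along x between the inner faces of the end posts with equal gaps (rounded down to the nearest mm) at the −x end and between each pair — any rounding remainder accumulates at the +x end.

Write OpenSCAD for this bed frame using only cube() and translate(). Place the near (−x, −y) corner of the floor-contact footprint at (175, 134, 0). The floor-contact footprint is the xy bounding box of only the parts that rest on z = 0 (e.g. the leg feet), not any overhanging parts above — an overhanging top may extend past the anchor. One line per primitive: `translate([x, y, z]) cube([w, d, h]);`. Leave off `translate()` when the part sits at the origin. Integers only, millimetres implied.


// slat z = rail_z + rail_h = 158 + 183 = 341
// slat gap = ⌊(1766 − 8·97) / 9⌋ = 110
translate([175, 134, 0]) cube([82, 82, 394]);
translate([175, 863, 0]) cube([82, 82, 394]);
translate([2023, 134, 0]) cube([82, 82, 394]);
translate([2023, 863, 0]) cube([82, 82, 394]);
translate([257, 134, 158]) cube([1766, 25, 183]);
translate([257, 920, 158]) cube([1766, 25, 183]);
translate([175, 216, 158]) cube([25, 647, 183]);
translate([2080, 216, 158]) cube([25, 647, 183]);
translate([367, 134, 341]) cube([97, 811, 16]);
translate([574, 134, 341]) cube([97, 811, 16]);
translate([781, 134, 341]) cube([97, 811, 16]);
translate([988, 134, 341]) cube([97, 811, 16]);
translate([1195, 134, 341]) cube([97, 811, 16]);
translate([1402, 134, 341]) cube([97, 811, 16]);
translate([1609, 134, 341]) cube([97, 811, 16]);
translate([1816, 134, 341]) cube([97, 811, 16]);


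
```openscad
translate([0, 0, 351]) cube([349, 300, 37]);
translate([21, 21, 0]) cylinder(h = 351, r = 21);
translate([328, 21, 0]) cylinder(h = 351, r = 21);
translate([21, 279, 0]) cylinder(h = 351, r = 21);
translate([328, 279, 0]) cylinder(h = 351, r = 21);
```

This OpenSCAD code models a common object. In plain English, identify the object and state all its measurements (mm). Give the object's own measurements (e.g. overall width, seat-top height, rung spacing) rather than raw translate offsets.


A simple wooden stool: a rectangular seat 349 mm (x) by 300 mm (y), 37 mm thick, top face at z = 388 mm, on four round legs, each 42 mm in diameter. The legs rest on z = 0, each leg's axis is inset half a diameter from the nearest pair of seat edges (so the leg's bounding box is flush with the corner).


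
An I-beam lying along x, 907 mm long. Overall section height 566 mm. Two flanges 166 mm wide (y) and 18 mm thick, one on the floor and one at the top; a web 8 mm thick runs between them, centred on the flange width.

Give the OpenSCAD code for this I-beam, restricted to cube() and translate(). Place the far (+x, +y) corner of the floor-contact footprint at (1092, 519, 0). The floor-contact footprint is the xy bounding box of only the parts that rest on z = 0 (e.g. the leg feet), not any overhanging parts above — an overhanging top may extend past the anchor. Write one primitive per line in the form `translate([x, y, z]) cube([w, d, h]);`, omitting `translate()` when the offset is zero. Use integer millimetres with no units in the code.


translate([185, 353, 0]) cube([907, 166, 18]);
translate([185, 432, 18]) cube([907, 8, 530]);
translate([185, 353, 548]) cube([907, 166, 18]);


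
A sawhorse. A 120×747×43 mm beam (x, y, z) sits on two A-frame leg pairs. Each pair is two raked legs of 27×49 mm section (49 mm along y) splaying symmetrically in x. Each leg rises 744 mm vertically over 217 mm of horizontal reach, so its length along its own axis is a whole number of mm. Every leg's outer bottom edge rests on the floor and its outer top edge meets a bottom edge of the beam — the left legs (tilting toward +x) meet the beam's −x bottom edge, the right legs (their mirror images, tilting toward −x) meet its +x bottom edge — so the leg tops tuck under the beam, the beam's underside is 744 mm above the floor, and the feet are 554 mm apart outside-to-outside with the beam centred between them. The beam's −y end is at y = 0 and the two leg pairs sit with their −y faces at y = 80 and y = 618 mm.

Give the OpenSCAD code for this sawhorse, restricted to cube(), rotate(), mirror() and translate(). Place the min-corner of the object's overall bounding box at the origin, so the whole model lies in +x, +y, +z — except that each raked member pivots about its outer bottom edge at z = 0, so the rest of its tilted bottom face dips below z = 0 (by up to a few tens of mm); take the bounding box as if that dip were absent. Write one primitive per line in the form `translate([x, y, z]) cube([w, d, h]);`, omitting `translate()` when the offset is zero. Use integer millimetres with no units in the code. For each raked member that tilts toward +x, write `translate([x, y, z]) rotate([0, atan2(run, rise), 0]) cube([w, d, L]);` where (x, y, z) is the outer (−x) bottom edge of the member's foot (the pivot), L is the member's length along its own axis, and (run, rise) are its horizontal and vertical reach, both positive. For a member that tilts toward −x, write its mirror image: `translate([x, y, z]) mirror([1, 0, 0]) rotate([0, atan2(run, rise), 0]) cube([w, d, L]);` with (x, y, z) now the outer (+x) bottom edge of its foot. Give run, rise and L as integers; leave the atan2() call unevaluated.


translate([217, 0, 744]) cube([120, 747, 43]);
translate([0, 80, 0]) rotate([0, atan2(217, 744), 0]) cube([27, 49, 775]);
translate([554, 80, 0]) mirror([1, 0, 0]) rotate([0, atan2(217, 744), 0]) cube([27, 49, 775]);
translate([0, 618, 0]) rotate([0, atan2(217, 744), 0]) cube([27, 49, 775]);
translate([554, 618, 0]) mirror([1, 0, 0]) rotate([0, atan2(217, 744), 0]) cube([27, 49, 775]);


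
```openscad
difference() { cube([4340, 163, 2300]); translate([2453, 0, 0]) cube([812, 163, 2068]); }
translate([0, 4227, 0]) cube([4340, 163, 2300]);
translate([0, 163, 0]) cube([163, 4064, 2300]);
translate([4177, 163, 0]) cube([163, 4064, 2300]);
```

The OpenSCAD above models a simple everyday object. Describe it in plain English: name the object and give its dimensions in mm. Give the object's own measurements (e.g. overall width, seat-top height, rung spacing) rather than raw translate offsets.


A single room: four walls, each 2300 mm tall and 163 mm thick, enclosing an outside footprint 4340×4390 mm (x × y), no floor or roof. The front and back walls (−y and +y sides) run the full x-width; the side walls fit between their inner faces. A door opening 812 mm wide and 2068 mm tall is cut through the front wall from the floor up, its −x edge 2453 mm from the wall's −x end.


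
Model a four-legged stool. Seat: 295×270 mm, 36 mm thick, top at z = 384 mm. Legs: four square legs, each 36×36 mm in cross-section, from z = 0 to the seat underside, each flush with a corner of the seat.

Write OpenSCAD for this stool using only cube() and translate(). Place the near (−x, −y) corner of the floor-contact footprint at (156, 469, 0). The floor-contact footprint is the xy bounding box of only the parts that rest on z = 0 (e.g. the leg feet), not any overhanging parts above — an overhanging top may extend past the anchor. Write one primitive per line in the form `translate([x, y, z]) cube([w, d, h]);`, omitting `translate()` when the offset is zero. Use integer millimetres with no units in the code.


translate([156, 469, 348]) cube([295, 270, 36]);
translate([156, 469, 0]) cube([36, 36, 348]);
translate([415, 469, 0]) cube([36, 36, 348]);
translate([156, 703, 0]) cube([36, 36, 348]);
translate([415, 703, 0]) cube([36, 36, 348]);


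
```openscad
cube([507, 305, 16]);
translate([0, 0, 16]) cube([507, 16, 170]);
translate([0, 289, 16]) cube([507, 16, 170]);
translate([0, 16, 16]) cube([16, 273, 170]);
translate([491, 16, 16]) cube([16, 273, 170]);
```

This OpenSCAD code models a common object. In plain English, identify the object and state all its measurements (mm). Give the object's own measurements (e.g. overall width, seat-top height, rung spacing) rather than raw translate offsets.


An open-topped rectangular box: outside dimensions 507×305×186 mm, with a uniform wall and base thickness of 16 mm. The base is a full 507×305 slab on the floor; four walls sit on top of the base. The front and back walls (the −y and +y sides) span the full width; the two side walls fit between them.


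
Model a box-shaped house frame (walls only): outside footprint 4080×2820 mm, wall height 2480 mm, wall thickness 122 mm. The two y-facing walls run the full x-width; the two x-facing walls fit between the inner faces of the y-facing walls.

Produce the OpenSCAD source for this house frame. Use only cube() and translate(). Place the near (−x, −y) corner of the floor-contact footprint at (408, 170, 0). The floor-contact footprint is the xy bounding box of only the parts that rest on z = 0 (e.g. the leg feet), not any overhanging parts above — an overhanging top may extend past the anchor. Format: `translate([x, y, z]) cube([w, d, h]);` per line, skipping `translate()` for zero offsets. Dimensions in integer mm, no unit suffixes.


translate([408, 170, 0]) cube([4080, 122, 2480]);
translate([408, 2868, 0]) cube([4080, 122, 2480]);
translate([408, 292, 0]) cube([122, 2576, 2480]);
translate([4366, 292, 0]) cube([122, 2576, 2480]);


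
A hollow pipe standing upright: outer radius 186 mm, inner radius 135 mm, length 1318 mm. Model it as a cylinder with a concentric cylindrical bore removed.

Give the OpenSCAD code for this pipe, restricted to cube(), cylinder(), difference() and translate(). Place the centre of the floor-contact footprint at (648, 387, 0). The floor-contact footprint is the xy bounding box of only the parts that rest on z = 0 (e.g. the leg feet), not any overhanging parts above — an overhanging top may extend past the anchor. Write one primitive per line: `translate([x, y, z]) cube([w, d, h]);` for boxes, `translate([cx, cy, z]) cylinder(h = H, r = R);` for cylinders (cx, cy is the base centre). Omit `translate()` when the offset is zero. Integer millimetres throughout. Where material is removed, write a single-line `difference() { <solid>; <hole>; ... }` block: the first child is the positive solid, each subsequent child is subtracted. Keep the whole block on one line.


difference() { translate([648, 387, 0]) cylinder(h = 1318, r = 186); translate([648, 387, 0]) cylinder(h = 1318, r = 135); }


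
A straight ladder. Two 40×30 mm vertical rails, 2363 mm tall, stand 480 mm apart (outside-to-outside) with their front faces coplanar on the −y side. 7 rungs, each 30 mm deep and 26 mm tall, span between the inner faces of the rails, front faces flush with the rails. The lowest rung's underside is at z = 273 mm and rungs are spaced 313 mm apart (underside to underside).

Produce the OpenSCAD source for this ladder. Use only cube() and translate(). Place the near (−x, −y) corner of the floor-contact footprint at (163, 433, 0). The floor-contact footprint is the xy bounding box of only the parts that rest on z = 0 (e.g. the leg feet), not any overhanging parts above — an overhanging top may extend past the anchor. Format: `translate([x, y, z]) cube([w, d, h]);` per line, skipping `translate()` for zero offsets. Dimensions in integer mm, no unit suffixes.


translate([163, 433, 0]) cube([40, 30, 2363]);
translate([603, 433, 0]) cube([40, 30, 2363]);
translate([203, 433, 273]) cube([400, 30, 26]);
translate([203, 433, 586]) cube([400, 30, 26]);
translate([203, 433, 899]) cube([400, 30, 26]);
translate([203, 433, 1212]) cube([400, 30, 26]);
translate([203, 433, 1525]) cube([400, 30, 26]);
translate([203, 433, 1838]) cube([400, 30, 26]);
translate([203, 433, 2151]) cube([400, 30, 26]);


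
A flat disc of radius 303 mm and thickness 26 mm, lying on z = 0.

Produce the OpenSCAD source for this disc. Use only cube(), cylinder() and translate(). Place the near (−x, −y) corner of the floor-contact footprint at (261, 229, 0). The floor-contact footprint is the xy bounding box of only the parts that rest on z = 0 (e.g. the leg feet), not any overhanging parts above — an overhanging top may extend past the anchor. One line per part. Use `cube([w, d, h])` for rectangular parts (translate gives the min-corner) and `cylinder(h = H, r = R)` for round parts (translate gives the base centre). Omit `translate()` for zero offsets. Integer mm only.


translate([564, 532, 0]) cylinder(h = 26, r = 303);


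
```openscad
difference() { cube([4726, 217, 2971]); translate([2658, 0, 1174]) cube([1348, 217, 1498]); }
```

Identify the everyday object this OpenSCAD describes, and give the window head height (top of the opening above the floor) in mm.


A wall with a window opening. The window head height is 2672 mm.

A wall with a rectangular opening subtracted — a window. Sill at z = 1174, opening 1498 mm tall, so the head is at 1174 + 1498 = 2672 mm.


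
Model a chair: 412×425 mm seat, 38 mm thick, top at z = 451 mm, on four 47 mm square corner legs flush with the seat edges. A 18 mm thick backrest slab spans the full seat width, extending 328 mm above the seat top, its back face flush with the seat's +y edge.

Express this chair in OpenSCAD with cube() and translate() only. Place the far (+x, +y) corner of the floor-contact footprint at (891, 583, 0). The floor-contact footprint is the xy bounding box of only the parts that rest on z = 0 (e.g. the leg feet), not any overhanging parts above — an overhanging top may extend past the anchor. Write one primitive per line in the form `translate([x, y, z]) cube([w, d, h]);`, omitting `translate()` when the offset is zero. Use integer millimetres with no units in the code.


translate([479, 158, 413]) cube([412, 425, 38]);
translate([479, 158, 0]) cube([47, 47, 413]);
translate([844, 158, 0]) cube([47, 47, 413]);
translate([479, 536, 0]) cube([47, 47, 413]);
translate([844, 536, 0]) cube([47, 47, 413]);
translate([479, 565, 451]) cube([412, 18, 328]);


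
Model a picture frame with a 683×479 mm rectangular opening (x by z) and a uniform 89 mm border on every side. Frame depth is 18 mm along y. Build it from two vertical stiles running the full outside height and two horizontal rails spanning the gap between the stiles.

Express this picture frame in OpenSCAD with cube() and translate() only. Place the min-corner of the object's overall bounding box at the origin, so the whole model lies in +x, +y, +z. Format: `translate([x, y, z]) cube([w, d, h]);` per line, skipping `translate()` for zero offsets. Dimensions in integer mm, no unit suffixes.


cube([89, 18, 657]);
translate([772, 0, 0]) cube([89, 18, 657]);
translate([89, 0, 0]) cube([683, 18, 89]);
translate([89, 0, 568]) cube([683, 18, 89]);


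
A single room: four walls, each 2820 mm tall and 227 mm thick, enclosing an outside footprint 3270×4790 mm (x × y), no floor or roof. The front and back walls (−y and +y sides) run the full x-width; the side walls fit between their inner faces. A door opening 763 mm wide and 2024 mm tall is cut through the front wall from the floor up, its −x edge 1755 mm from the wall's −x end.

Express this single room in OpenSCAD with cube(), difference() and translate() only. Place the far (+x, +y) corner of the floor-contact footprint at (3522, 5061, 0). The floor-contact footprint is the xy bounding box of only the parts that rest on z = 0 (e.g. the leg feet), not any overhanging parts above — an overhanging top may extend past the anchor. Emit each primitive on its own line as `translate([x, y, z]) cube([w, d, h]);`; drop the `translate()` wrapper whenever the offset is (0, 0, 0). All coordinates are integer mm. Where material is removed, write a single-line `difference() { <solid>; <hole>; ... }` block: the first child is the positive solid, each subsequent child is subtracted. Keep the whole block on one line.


difference() { translate([252, 271, 0]) cube([3270, 227, 2820]); translate([2007, 271, 0]) cube([763, 227, 2024]); }
translate([252, 4834, 0]) cube([3270, 227, 2820]);
translate([252, 498, 0]) cube([227, 4336, 2820]);
translate([3295, 498, 0]) cube([227, 4336, 2820]);


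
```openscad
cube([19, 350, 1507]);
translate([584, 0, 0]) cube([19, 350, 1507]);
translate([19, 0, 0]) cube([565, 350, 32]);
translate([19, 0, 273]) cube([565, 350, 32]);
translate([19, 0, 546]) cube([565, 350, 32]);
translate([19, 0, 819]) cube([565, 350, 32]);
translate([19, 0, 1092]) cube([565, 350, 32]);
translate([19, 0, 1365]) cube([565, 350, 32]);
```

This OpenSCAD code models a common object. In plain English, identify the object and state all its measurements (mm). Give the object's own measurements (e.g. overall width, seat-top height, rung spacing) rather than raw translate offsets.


An open bookshelf. Two side panels, each 19 mm thick, 350 mm deep and 1507 mm tall, stand 603 mm apart (outside-to-outside). Between them sit 6 shelves, each 32 mm thick and 350 mm deep, spanning the full gap between the sides. The bottom shelf rests on the floor (its underside at z = 0) and the clear gap between one shelf's top and the next shelf's underside is 241 mm.


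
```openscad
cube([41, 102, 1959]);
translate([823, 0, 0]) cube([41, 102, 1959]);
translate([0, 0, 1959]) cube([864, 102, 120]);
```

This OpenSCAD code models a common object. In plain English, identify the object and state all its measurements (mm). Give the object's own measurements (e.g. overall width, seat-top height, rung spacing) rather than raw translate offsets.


A door frame. The clear opening is 782 mm wide and 1959 mm high. Two 41 mm wide jambs, 102 mm deep, stand either side of the opening from the floor to the top of the opening. A 120 mm thick head sits across the top of both jambs, spanning the full outside width of the frame.


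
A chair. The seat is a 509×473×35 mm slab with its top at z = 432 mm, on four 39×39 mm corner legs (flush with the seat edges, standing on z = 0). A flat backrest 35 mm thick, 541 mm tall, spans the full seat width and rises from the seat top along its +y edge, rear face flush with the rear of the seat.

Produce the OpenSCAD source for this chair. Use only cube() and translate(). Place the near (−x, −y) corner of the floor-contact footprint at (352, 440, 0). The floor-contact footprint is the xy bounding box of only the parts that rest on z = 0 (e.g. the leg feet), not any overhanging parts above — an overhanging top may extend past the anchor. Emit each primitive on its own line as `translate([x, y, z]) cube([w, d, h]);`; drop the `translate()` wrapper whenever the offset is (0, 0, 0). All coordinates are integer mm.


translate([352, 440, 397]) cube([509, 473, 35]);
translate([352, 440, 0]) cube([39, 39, 397]);
translate([822, 440, 0]) cube([39, 39, 397]);
translate([352, 874, 0]) cube([39, 39, 397]);
translate([822, 874, 0]) cube([39, 39, 397]);
translate([352, 878, 432]) cube([509, 35, 541]);


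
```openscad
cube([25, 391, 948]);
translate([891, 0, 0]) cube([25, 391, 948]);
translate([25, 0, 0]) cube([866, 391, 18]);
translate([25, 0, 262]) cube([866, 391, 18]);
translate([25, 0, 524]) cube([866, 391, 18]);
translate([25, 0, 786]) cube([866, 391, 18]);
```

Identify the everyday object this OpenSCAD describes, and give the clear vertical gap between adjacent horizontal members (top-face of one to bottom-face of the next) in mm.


A bookshelf. The clear shelf gap is 244 mm.

Two tall side panels with 4 horizontal boards between them — a bookshelf. The first two shelf undersides are at z = 0 and z = 262; with shelf thickness 18, the clear gap is 262 − 0 − 18 = 244 mm.


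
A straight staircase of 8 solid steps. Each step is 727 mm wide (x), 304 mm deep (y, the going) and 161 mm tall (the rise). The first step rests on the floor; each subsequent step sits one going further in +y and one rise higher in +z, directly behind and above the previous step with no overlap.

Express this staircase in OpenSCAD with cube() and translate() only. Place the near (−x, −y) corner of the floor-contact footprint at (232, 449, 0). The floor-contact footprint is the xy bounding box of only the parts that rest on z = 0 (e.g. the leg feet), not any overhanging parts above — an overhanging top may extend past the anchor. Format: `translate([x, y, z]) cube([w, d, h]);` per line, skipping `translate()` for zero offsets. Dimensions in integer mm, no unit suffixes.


translate([232, 449, 0]) cube([727, 304, 161]);
translate([232, 753, 161]) cube([727, 304, 161]);
translate([232, 1057, 322]) cube([727, 304, 161]);
translate([232, 1361, 483]) cube([727, 304, 161]);
translate([232, 1665, 644]) cube([727, 304, 161]);
translate([232, 1969, 805]) cube([727, 304, 161]);
translate([232, 2273, 966]) cube([727, 304, 161]);
translate([232, 2577, 1127]) cube([727, 304, 161]);


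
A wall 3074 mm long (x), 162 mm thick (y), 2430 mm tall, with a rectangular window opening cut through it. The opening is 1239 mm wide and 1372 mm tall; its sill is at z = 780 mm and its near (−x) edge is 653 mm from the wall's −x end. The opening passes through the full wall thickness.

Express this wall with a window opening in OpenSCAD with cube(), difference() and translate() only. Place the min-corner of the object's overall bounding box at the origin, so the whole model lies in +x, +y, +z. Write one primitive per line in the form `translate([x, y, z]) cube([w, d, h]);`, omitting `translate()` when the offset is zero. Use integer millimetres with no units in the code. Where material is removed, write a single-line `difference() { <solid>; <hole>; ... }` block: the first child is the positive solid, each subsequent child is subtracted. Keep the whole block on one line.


difference() { cube([3074, 162, 2430]); translate([653, 0, 780]) cube([1239, 162, 1372]); }


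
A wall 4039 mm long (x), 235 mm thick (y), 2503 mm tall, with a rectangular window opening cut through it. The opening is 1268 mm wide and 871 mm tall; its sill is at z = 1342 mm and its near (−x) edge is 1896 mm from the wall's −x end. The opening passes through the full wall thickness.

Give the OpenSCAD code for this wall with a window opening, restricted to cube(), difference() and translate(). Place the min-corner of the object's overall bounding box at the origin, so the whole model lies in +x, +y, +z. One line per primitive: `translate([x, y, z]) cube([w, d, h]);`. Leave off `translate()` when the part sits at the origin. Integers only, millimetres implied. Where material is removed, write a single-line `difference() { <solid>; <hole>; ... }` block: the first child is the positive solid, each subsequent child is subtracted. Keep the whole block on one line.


difference() { cube([4039, 235, 2503]); translate([1896, 0, 1342]) cube([1268, 235, 871]); }


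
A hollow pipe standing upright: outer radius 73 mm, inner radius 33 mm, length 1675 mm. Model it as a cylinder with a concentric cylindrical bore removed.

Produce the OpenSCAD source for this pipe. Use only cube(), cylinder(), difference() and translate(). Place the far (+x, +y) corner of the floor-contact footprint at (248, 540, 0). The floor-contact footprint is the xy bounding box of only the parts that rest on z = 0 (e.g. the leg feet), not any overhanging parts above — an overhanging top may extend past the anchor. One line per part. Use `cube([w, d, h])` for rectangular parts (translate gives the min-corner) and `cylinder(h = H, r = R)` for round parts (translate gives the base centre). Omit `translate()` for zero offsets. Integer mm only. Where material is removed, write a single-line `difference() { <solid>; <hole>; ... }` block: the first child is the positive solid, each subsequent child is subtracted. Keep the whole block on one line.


difference() { translate([175, 467, 0]) cylinder(h = 1675, r = 73); translate([175, 467, 0]) cylinder(h = 1675, r = 33); }


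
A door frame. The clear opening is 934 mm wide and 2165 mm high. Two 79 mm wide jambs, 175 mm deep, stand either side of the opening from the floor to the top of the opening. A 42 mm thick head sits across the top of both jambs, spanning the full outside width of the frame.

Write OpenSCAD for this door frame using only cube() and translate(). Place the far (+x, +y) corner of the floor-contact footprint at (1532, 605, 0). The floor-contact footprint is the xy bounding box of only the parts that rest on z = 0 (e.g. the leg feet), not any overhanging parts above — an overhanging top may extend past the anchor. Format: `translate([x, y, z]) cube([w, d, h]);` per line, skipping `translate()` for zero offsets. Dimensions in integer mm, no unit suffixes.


translate([440, 430, 0]) cube([79, 175, 2165]);
translate([1453, 430, 0]) cube([79, 175, 2165]);
translate([440, 430, 2165]) cube([1092, 175, 42]);


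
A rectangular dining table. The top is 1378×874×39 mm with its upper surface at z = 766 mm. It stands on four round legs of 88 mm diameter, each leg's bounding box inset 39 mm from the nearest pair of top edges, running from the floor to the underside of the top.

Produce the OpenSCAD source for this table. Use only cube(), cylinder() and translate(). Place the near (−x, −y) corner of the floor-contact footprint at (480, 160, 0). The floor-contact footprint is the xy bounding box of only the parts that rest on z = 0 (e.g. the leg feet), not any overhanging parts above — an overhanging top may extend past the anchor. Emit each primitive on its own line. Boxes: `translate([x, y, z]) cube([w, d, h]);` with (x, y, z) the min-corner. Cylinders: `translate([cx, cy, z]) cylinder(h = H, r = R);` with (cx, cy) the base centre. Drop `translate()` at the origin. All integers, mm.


translate([441, 121, 727]) cube([1378, 874, 39]);
translate([524, 204, 0]) cylinder(h = 727, r = 44);
translate([1736, 204, 0]) cylinder(h = 727, r = 44);
translate([524, 912, 0]) cylinder(h = 727, r = 44);
translate([1736, 912, 0]) cylinder(h = 727, r = 44);


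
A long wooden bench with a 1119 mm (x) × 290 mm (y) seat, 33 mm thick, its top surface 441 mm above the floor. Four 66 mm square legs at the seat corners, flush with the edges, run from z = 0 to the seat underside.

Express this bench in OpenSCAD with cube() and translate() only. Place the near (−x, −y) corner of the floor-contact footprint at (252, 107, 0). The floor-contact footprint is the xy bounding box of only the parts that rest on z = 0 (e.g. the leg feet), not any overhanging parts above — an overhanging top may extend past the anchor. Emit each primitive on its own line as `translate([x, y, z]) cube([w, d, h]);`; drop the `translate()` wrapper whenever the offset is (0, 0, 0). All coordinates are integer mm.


translate([252, 107, 408]) cube([1119, 290, 33]);
translate([252, 107, 0]) cube([66, 66, 408]);
translate([252, 331, 0]) cube([66, 66, 408]);
translate([1305, 107, 0]) cube([66, 66, 408]);
translate([1305, 331, 0]) cube([66, 66, 408]);


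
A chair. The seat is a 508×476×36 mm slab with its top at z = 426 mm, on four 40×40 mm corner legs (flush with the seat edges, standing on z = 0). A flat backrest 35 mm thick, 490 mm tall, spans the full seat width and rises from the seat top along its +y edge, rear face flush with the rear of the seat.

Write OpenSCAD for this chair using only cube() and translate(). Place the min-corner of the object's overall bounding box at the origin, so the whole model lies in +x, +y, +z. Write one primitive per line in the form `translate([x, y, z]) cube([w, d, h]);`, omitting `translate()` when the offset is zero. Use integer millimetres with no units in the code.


translate([0, 0, 390]) cube([508, 476, 36]);
cube([40, 40, 390]);
translate([468, 0, 0]) cube([40, 40, 390]);
translate([0, 436, 0]) cube([40, 40, 390]);
translate([468, 436, 0]) cube([40, 40, 390]);
translate([0, 441, 426]) cube([508, 35, 490]);


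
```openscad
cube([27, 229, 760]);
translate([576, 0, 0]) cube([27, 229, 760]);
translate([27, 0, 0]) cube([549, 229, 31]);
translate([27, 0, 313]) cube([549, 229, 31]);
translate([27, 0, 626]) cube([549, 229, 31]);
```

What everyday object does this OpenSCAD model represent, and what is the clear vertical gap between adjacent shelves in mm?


A bookshelf. The clear shelf gap is 282 mm.

Two tall side panels with 3 horizontal boards between them — a bookshelf. The first two shelf undersides are at z = 0 and z = 313; with shelf thickness 31, the clear gap is 313 − 0 − 31 = 282 mm.


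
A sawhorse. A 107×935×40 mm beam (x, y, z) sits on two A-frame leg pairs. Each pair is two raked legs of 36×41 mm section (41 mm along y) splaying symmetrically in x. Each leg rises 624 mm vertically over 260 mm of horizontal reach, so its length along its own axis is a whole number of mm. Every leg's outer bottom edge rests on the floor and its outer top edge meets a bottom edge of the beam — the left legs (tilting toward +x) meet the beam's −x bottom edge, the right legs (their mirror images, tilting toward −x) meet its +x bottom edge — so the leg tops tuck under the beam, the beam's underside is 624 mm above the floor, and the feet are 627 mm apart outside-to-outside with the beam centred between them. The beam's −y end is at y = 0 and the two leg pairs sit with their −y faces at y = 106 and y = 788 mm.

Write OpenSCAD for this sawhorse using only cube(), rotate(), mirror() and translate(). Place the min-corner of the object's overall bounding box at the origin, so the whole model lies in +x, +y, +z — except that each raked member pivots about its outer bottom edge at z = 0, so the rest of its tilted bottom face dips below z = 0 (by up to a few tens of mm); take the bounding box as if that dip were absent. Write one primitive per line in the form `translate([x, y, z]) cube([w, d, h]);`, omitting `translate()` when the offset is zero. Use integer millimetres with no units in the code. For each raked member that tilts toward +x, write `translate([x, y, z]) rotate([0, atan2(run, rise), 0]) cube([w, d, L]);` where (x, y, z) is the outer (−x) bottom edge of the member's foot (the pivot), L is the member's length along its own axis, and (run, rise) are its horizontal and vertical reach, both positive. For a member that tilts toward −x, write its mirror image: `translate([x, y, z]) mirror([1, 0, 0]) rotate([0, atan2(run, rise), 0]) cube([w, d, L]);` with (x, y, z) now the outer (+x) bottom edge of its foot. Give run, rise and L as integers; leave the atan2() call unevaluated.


// leg length = √(260² + 624²) = 676
// right-leg outer foot x = 2·260 + 107 = 627
// beam min-corner = (260, 0, 624)
translate([260, 0, 624]) cube([107, 935, 40]);
translate([0, 106, 0]) rotate([0, atan2(260, 624), 0]) cube([36, 41, 676]);
translate([627, 106, 0]) mirror([1, 0, 0]) rotate([0, atan2(260, 624), 0]) cube([36, 41, 676]);
translate([0, 788, 0]) rotate([0, atan2(260, 624), 0]) cube([36, 41, 676]);
translate([627, 788, 0]) mirror([1, 0, 0]) rotate([0, atan2(260, 624), 0]) cube([36, 41, 676]);
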